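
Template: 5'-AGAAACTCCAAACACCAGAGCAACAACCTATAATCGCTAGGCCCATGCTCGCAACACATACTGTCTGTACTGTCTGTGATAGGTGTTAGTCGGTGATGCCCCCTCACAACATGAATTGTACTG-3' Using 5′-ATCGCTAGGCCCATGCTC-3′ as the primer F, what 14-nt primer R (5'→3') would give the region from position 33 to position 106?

The product's 3' end on the top strand is position 106.
The reverse primer anneals to the top strand over positions 93–106, i.e. to GTGATGCCCCCTCA.
Its sequence written 5'→3' is the reverse complement: TGAGGGGGCATCAC.

5'-TGAGGGGGCATCAC-3'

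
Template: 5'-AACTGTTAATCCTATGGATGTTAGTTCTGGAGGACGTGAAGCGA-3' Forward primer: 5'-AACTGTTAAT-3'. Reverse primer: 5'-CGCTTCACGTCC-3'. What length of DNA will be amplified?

43 bp

The forward primer matches the template at positions 1–10.
Reverse complement of the reverse primer: GGACGTGAAGCG. This occurs on the top strand at positions 32–43.
Product length = (reverse-primer end) − (forward-primer start) + 1 = 43 − 1 + 1 = 43 bp.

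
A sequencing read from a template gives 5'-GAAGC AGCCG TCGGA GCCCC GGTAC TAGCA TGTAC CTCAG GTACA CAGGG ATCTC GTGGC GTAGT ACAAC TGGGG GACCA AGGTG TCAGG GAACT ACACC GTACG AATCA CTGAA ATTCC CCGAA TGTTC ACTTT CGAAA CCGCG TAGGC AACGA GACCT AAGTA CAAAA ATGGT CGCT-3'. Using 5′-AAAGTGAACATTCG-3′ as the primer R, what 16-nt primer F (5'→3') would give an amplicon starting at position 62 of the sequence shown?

The reverse primer's reverse complement CGAATGTTCACTTT matches the template at positions 122–135; the product starts at position 62.
The forward primer is identical to the top strand over positions 62–77: TAGTACAACTGGGGGA.

5'-TAGTACAACTGGGGGA-3'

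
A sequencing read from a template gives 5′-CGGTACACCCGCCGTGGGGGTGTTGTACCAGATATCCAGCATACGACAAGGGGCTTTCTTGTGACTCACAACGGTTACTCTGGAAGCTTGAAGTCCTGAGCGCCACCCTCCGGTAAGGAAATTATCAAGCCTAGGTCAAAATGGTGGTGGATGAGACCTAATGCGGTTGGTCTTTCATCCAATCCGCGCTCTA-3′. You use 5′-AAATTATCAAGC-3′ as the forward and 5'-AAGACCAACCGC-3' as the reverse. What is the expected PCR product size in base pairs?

The forward primer matches the template at positions 119–130.
Taking the reverse complement of AAGACCAACCGC gives GCGGTTGGTCTT, found at positions 163–174 on the template; the primer anneals here to the top strand with its 3' end pointing upstream.
Product length = (reverse-primer end) − (forward-primer start) + 1 = 174 − 119 + 1 = 56 bp.

56 bp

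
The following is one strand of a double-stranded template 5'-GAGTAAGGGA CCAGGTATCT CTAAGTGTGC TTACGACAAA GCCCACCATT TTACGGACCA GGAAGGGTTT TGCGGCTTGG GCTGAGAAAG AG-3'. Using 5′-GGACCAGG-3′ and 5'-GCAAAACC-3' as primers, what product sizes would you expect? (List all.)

66 bp, 19 bp

The forward primer GGACCAGG matches the top strand at positions 8–15, 55–62.
The reverse primer's reverse complement is GGTTTTGC, matching at positions 66–73.
Each forward site pairs with the reverse site to give a product ending at position 73: sizes 66, 19 bp.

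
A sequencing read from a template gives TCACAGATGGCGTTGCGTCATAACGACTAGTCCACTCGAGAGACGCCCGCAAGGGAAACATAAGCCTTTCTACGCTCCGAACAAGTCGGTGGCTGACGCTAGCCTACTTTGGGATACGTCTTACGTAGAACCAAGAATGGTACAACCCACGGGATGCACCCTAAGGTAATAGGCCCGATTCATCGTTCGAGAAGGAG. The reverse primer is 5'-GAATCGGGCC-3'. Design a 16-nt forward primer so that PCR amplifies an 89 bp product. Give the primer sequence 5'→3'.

5'-CTGACGCTAGCCTACT-3'

The reverse primer's reverse complement GGCCCGATTC matches the template at positions 172–181, so the product ends at position 181.
An 89 bp product then starts at position 181 − 89 + 1 = 93.
The forward primer is identical to the top strand there: CTGACGCTAGCCTACT.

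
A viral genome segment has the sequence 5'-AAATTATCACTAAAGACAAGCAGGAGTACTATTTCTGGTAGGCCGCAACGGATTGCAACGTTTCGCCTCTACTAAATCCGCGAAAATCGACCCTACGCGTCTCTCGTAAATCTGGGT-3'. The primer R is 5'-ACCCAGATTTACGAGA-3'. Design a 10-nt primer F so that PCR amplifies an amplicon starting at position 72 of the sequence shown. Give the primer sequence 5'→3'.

The reverse primer's reverse complement TCTCGTAAATCTGGGT matches the template at positions 102–117; the product starts at position 72.
The forward primer is identical to the top strand over positions 72–81: CTAAATCCGC.

5'-CTAAATCCGC-3'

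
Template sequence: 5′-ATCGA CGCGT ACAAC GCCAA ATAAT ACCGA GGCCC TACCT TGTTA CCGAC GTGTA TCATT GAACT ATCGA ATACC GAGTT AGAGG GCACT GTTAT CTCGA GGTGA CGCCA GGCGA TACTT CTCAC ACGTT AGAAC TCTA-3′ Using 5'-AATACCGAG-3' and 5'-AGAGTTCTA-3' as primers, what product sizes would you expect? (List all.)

The forward primer AATACCGAG matches the top strand at positions 23–31, 70–78.
The reverse primer's reverse complement is TAGAACTCT, matching at positions 130–138.
Each forward site pairs with the reverse site to give a product ending at position 138: sizes 116, 69 bp.

116 bp, 69 bp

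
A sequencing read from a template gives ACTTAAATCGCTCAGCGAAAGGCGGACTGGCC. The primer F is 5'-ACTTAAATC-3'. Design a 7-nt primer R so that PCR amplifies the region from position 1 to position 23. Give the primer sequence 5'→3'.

5'-GCCTTTC-3'

The product's 3' end on the top strand is position 23.
The reverse primer anneals to the top strand over positions 17–23, i.e. to GAAAGGC.
Its sequence written 5'→3' is the reverse complement: GCCTTTC.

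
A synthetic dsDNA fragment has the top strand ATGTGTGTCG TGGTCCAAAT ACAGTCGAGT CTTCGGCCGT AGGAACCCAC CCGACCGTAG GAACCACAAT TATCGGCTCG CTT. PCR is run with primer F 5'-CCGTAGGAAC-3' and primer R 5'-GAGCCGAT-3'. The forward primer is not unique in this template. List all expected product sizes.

The forward primer CCGTAGGAAC matches the top strand at positions 37–46, 55–64.
The reverse primer's reverse complement is ATCGGCTC, matching at positions 72–79.
Each forward site pairs with the reverse site to give a product ending at position 79: sizes 43, 25 bp.

43 bp, 25 bp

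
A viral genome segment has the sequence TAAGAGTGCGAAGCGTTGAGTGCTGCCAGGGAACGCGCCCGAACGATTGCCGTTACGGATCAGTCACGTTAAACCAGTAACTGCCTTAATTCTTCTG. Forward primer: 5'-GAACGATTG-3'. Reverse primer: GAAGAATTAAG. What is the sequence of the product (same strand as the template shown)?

5'-GAACGATTGCCGTTACGGATCAGTCACGTTAAACCAGTAACTGCCTTAATTCTTC-3'

Forward primer GAACGATTG is found on the top strand at positions 41–49.
The reverse primer's reverse complement is CTTAATTCTTC, which matches the template at positions 85–95.
The product is the template from position 41 through 95 (55 bp).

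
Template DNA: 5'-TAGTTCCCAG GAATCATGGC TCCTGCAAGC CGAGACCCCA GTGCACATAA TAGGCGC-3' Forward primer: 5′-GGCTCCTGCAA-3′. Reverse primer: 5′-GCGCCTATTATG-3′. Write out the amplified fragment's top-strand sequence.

5'-GGCTCCTGCAAGCCGAGACCCCAGTGCACATAATAGGCGC-3'

Scanning the template, GGCTCCTGCAA occurs at positions 18–28; this primer anneals to the bottom strand there with its 3' end pointing downstream.
The reverse primer's reverse complement is CATAATAGGCGC, which matches the template at positions 46–57.
The product is the template from position 18 through 57 (40 bp).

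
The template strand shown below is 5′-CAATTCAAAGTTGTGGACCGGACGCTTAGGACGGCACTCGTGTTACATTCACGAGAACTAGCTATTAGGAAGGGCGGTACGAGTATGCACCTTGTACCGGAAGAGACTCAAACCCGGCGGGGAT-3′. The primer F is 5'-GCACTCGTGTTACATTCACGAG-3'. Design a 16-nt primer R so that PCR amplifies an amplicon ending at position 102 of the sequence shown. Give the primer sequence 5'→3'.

5'-TTCCGGTACAAGGTGC-3'

The forward primer binds at positions 34–55; the product's 3' end on the top strand is position 102.
The reverse primer anneals to the top strand over positions 87–102, i.e. to GCACCTTGTACCGGAA.
Its sequence written 5'→3' is the reverse complement: TTCCGGTACAAGGTGC.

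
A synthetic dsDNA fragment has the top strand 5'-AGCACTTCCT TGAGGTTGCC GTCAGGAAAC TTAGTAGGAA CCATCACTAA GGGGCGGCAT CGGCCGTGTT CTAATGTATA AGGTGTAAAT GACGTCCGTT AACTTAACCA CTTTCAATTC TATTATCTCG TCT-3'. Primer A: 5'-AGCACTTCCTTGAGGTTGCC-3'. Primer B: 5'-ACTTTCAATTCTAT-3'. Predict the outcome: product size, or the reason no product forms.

Primer A (AGCACTTCCTTGAGGTTGCC) matches the top strand at positions 1–20 (3' end points downstream).
Primer B (ACTTTCAATTCTAT) also matches the top strand directly, at positions 110–123 — its reverse complement ATAGAATTGAAAGT is not present.
Both primers anneal to the bottom strand with 3' ends pointing the same way, so neither can prime synthesis back toward the other.

No product — both primers anneal to the same strand and extend in the same direction.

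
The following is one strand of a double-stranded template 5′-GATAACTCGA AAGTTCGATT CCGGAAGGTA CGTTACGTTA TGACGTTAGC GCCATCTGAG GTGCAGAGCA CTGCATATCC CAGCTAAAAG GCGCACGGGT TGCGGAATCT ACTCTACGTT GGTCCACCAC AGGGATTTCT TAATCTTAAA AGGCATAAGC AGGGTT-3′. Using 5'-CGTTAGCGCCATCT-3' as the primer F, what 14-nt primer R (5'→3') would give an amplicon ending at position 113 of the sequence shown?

5'-AGTAGATTCCGCAA-3'

The forward primer binds at positions 44–57; the product's 3' end on the top strand is position 113.
The reverse primer anneals to the top strand over positions 100–113, i.e. to TTGCGGAATCTACT.
Its sequence written 5'→3' is the reverse complement: AGTAGATTCCGCAA.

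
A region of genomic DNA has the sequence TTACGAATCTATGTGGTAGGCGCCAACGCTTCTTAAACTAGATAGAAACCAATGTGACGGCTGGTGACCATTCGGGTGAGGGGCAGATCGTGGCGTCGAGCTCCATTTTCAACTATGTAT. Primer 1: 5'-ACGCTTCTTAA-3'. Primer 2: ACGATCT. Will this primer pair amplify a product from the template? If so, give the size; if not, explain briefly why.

Primer 1 (ACGCTTCTTAA) matches the top strand at positions 26–36; it acts as a forward primer.
Primer 2's reverse complement is AGATCGT, matching the top strand at positions 85–91; it acts as a reverse primer.
The 3' ends face each other across positions 26–91, giving a 66 bp product.

Yes — a 66 bp product.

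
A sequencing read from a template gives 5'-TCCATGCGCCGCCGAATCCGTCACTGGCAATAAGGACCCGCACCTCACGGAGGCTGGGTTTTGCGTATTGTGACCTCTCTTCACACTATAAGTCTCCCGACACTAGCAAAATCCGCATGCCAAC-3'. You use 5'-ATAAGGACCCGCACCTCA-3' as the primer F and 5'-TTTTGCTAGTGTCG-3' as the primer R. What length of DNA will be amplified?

Scanning the template, ATAAGGACCCGCACCTCA occurs at positions 30–47; this primer anneals to the bottom strand there with its 3' end pointing downstream.
The reverse primer's reverse complement is CGACACTAGCAAAA, which matches the template at positions 98–111.
Product length = (reverse-primer end) − (forward-primer start) + 1 = 111 − 30 + 1 = 82 bp.

82 bp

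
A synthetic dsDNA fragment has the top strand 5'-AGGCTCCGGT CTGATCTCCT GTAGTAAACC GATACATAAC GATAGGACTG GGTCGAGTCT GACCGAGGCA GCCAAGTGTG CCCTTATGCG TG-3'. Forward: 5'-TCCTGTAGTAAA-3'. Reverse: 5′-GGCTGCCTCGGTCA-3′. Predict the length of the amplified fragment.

The forward primer matches the template at positions 17–28.
The reverse primer's reverse complement is TGACCGAGGCAGCC, which matches the template at positions 60–73.
Product length = (reverse-primer end) − (forward-primer start) + 1 = 73 − 17 + 1 = 57 bp.

57 bp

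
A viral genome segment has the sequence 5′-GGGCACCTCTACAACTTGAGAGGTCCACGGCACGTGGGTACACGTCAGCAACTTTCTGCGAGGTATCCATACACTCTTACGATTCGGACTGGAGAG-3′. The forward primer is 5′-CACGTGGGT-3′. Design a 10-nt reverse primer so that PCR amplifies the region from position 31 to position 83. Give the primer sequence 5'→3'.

The product's 3' end on the top strand is position 83.
The reverse primer anneals to the top strand over positions 74–83, i.e. to CTCTTACGAT.
Its sequence written 5'→3' is the reverse complement: ATCGTAAGAG.

5'-ATCGTAAGAG-3'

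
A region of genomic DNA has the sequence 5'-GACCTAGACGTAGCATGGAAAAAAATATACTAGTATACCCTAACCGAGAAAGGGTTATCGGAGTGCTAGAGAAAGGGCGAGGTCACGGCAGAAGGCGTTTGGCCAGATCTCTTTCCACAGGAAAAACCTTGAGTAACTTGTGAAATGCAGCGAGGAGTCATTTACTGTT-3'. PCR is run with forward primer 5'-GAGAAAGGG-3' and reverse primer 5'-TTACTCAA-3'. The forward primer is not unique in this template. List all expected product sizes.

91 bp, 68 bp

The forward primer GAGAAAGGG matches the top strand at positions 46–54, 69–77.
The reverse primer's reverse complement is TTGAGTAA, matching at positions 129–136.
Each forward site pairs with the reverse site to give a product ending at position 136: sizes 91, 68 bp.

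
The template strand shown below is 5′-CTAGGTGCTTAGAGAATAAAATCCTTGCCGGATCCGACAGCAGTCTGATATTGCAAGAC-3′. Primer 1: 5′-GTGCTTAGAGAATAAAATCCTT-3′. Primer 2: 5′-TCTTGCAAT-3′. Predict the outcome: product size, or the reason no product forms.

Yes — a 54 bp product.

Primer 1 (GTGCTTAGAGAATAAAATCCTT) matches the top strand at positions 5–26; it acts as a forward primer.
Primer 2's reverse complement is ATTGCAAGA, matching the top strand at positions 50–58; it acts as a reverse primer.
The 3' ends face each other across positions 5–58, giving a 54 bp product.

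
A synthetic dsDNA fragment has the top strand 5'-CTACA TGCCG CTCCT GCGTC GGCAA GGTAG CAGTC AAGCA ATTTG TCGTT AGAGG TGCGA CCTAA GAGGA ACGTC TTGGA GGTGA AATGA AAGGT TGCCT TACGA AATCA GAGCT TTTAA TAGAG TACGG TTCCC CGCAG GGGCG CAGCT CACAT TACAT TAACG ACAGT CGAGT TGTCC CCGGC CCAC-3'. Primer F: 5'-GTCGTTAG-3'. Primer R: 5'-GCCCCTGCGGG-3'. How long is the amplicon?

Scanning the template, GTCGTTAG occurs at positions 45–52; this primer anneals to the bottom strand there with its 3' end pointing downstream.
The reverse primer's reverse complement is CCCGCAGGGGC, which matches the template at positions 134–144.
Product length = (reverse-primer end) − (forward-primer start) + 1 = 144 − 45 + 1 = 100 bp.

100 bp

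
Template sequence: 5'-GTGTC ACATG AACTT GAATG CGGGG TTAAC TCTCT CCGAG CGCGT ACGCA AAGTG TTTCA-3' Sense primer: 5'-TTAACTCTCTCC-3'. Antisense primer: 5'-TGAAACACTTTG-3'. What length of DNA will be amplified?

Forward primer TTAACTCTCTCC is found on the top strand at positions 26–37.
Taking the reverse complement of TGAAACACTTTG gives CAAAGTGTTTCA, found at positions 49–60 on the template; the primer anneals here to the top strand with its 3' end pointing upstream.
Product length = (reverse-primer end) − (forward-primer start) + 1 = 60 − 26 + 1 = 35 bp.

35 bp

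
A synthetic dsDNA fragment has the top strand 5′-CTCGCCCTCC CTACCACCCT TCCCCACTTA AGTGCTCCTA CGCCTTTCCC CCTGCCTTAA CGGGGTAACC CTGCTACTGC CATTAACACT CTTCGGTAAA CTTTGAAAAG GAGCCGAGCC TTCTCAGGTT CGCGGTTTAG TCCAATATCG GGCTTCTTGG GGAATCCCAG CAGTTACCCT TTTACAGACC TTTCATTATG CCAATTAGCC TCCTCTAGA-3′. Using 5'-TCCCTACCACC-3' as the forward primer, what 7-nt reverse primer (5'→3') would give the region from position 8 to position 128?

The product's 3' end on the top strand is position 128.
The reverse primer anneals to the top strand over positions 122–128, i.e. to TCTCAGG.
Its sequence written 5'→3' is the reverse complement: CCTGAGA.

5'-CCTGAGA-3'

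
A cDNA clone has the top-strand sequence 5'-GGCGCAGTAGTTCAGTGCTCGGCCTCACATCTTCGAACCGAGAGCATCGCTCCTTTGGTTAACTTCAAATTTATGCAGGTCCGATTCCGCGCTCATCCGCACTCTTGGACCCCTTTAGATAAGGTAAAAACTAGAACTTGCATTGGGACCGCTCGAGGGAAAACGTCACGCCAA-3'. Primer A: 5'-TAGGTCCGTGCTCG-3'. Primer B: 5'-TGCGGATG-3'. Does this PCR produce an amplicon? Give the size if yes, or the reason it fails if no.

No product — primer A has no binding site in the template.

Primer A (TAGGTCCGTGCTCG) does not match the top strand, and its reverse complement CGAGCACGGACCTA does not match either.
With no annealing site for primer A, no amplification occurs.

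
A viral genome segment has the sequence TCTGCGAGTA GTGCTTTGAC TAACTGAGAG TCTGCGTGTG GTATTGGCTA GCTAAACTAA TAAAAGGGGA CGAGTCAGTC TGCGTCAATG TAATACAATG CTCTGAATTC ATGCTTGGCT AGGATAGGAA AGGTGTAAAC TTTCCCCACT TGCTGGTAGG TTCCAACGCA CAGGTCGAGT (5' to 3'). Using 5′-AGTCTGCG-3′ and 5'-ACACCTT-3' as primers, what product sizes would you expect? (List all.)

108 bp, 60 bp

The forward primer AGTCTGCG matches the top strand at positions 29–36, 77–84.
The reverse primer's reverse complement is AAGGTGT, matching at positions 130–136.
Each forward site pairs with the reverse site to give a product ending at position 136: sizes 108, 60 bp.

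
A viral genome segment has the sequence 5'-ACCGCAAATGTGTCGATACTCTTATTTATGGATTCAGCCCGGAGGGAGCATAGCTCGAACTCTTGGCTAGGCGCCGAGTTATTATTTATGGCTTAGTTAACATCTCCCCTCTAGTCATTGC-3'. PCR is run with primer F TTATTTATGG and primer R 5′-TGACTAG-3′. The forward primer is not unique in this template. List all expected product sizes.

96 bp, 36 bp

The forward primer TTATTTATGG matches the top strand at positions 22–31, 82–91.
The reverse primer's reverse complement is CTAGTCA, matching at positions 111–117.
Each forward site pairs with the reverse site to give a product ending at position 117: sizes 96, 36 bp.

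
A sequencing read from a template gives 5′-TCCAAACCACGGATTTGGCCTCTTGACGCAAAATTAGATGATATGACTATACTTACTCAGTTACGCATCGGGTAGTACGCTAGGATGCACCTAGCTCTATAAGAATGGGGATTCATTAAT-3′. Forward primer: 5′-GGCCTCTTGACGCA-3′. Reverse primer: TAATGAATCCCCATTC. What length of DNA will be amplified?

Forward primer GGCCTCTTGACGCA is found on the top strand at positions 17–30.
The reverse primer's reverse complement is GAATGGGGATTCATTA, which matches the template at positions 103–118.
The product runs from position 17 to position 118, so its length is 118 − 17 + 1 = 102 bp.

102 bp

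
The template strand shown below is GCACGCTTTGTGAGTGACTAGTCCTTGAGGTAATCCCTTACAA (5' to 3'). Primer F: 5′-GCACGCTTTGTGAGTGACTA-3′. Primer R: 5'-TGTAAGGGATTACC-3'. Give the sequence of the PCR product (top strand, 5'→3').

The forward primer matches the template at positions 1–20.
Taking the reverse complement of TGTAAGGGATTACC gives GGTAATCCCTTACA, found at positions 29–42 on the template; the primer anneals here to the top strand with its 3' end pointing upstream.
The product is the template from position 1 through 42 (42 bp).

5'-GCACGCTTTGTGAGTGACTAGTCCTTGAGGTAATCCCTTACA-3'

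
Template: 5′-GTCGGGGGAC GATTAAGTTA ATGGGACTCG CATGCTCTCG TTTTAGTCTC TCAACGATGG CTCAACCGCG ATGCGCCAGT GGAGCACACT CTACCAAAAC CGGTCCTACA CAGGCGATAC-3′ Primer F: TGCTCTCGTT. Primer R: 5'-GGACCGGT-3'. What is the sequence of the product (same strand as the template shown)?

Forward primer TGCTCTCGTT is found on the top strand at positions 33–42.
The reverse primer's reverse complement is ACCGGTCC, which matches the template at positions 99–106.
The product is the template from position 33 through 106 (74 bp).

5'-TGCTCTCGTTTTAGTCTCTCAACGATGGCTCAACCGCGATGCGCCAGTGGAGCACACTCTACCAAAACCGGTCC-3'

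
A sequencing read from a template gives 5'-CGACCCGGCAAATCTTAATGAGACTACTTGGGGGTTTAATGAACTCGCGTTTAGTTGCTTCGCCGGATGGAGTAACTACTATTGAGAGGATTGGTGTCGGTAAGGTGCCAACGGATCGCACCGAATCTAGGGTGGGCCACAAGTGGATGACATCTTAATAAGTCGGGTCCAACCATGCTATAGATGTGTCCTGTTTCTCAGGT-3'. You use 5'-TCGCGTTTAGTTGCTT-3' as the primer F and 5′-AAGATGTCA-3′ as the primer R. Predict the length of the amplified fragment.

112 bp

Forward primer TCGCGTTTAGTTGCTT is found on the top strand at positions 45–60.
Reverse complement of the reverse primer: TGACATCTT. This occurs on the top strand at positions 148–156.
The product runs from position 45 to position 156, so its length is 156 − 45 + 1 = 112 bp.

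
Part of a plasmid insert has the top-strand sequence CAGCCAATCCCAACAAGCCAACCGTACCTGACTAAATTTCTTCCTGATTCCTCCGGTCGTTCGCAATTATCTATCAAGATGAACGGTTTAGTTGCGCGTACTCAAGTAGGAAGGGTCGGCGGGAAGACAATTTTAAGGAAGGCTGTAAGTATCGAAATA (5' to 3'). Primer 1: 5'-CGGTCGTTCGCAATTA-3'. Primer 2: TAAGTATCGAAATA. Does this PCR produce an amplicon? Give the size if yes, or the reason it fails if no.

No product — both primers anneal to the same strand and extend in the same direction.

Primer 1 (CGGTCGTTCGCAATTA) matches the top strand at positions 54–69 (3' end points downstream).
Primer 2 (TAAGTATCGAAATA) also matches the top strand directly, at positions 146–159 — its reverse complement TATTTCGATACTTA is not present.
Both primers anneal to the bottom strand with 3' ends pointing the same way, so neither can prime synthesis back toward the other.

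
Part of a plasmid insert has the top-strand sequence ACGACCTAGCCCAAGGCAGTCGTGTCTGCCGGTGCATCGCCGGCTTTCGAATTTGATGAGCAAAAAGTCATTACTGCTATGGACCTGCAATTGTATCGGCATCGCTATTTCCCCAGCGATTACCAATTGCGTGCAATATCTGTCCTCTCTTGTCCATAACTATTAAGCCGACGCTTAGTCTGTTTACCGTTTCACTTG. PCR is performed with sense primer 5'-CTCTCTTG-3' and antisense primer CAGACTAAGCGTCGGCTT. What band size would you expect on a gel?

38 bp

The forward primer matches the template at positions 145–152.
Reverse complement of the reverse primer: AAGCCGACGCTTAGTCTG. This occurs on the top strand at positions 165–182.
Product length = (reverse-primer end) − (forward-primer start) + 1 = 182 − 145 + 1 = 38 bp.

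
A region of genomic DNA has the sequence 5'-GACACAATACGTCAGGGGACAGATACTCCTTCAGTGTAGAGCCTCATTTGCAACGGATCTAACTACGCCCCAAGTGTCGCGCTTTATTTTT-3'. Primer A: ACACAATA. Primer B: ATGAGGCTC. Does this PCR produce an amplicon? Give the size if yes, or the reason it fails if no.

Primer A (ACACAATA) matches the top strand at positions 2–9; it acts as a forward primer.
Primer B's reverse complement is GAGCCTCAT, matching the top strand at positions 39–47; it acts as a reverse primer.
The 3' ends face each other across positions 2–47, giving a 46 bp product.

Yes — a 46 bp product.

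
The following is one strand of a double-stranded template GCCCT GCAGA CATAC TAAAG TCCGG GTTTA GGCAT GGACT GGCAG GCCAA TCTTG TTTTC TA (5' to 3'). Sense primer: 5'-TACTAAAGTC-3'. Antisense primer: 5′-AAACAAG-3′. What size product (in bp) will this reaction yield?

46 bp

The forward primer matches the template at positions 13–22.
Taking the reverse complement of AAACAAG gives CTTGTTT, found at positions 52–58 on the template; the primer anneals here to the top strand with its 3' end pointing upstream.
Product length = (reverse-primer end) − (forward-primer start) + 1 = 58 − 13 + 1 = 46 bp.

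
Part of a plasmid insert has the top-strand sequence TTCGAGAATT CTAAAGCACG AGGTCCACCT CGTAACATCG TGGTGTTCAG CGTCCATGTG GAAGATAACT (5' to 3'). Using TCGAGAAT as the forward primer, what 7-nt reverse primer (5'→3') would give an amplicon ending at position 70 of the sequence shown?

The forward primer binds at positions 2–9; the product's 3' end on the top strand is position 70.
The reverse primer anneals to the top strand over positions 64–70, i.e. to GATAACT.
Its sequence written 5'→3' is the reverse complement: AGTTATC.

5'-AGTTATC-3'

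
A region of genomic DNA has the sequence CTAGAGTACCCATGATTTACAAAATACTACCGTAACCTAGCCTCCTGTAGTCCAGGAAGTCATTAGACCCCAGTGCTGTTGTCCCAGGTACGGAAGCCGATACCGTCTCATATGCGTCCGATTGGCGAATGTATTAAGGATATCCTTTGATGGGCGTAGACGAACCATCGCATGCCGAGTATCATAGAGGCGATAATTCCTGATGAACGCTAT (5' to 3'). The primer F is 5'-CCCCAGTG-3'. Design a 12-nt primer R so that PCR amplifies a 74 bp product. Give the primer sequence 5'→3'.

5'-ATCCTTAATACA-3'

The forward primer binds at positions 68–75, so a 74 bp product ends at position 68 + 74 − 1 = 141.
The reverse primer anneals to the top strand over positions 130–141, i.e. to TGTATTAAGGAT.
Its sequence written 5'→3' is the reverse complement: ATCCTTAATACA.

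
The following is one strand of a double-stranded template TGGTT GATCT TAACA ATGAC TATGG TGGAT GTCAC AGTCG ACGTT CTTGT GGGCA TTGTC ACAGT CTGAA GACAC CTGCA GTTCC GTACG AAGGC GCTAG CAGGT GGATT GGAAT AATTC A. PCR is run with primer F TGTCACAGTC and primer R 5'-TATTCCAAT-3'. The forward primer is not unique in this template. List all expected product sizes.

87 bp, 60 bp

The forward primer TGTCACAGTC matches the top strand at positions 30–39, 57–66.
The reverse primer's reverse complement is ATTGGAATA, matching at positions 108–116.
Each forward site pairs with the reverse site to give a product ending at position 116: sizes 87, 60 bp.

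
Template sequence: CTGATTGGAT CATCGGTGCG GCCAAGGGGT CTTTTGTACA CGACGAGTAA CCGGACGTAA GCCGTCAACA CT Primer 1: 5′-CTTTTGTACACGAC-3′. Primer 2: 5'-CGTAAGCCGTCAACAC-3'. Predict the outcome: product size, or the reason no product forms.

Primer 1 (CTTTTGTACACGAC) matches the top strand at positions 31–44 (3' end points downstream).
Primer 2 (CGTAAGCCGTCAACAC) also matches the top strand directly, at positions 56–71 — its reverse complement GTGTTGACGGCTTACG is not present.
Both primers anneal to the bottom strand with 3' ends pointing the same way, so neither can prime synthesis back toward the other.

No product — both primers anneal to the same strand and extend in the same direction.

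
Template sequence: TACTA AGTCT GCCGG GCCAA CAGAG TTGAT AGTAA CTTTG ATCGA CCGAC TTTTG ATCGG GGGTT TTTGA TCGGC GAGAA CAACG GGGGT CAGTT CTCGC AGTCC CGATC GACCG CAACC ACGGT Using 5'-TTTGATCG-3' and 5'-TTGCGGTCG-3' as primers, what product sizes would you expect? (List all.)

The forward primer TTTGATCG matches the top strand at positions 37–44, 52–59, 66–73.
The reverse primer's reverse complement is CGACCGCAA, matching at positions 110–118.
Each forward site pairs with the reverse site to give a product ending at position 118: sizes 82, 67, 53 bp.

82 bp, 67 bp, 53 bp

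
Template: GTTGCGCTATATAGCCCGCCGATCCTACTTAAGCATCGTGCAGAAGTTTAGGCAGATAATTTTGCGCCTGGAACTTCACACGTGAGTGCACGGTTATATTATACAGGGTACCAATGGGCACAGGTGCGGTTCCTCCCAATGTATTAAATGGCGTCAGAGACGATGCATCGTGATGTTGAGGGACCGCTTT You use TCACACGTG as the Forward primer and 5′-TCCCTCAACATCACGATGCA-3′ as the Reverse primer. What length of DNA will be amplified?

108 bp

Scanning the template, TCACACGTG occurs at positions 76–84; this primer anneals to the bottom strand there with its 3' end pointing downstream.
The reverse primer's reverse complement is TGCATCGTGATGTTGAGGGA, which matches the template at positions 164–183.
Amplicon spans positions 76–183: 108 bp.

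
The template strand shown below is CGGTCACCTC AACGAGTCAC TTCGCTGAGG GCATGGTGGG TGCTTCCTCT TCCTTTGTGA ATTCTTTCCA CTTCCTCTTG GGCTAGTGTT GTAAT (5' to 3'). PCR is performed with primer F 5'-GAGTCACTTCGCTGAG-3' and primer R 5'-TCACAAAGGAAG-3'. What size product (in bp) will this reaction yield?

47 bp

Forward primer GAGTCACTTCGCTGAG is found on the top strand at positions 14–29.
Reverse complement of the reverse primer: CTTCCTTTGTGA. This occurs on the top strand at positions 49–60.
Product length = (reverse-primer end) − (forward-primer start) + 1 = 60 − 14 + 1 = 47 bp.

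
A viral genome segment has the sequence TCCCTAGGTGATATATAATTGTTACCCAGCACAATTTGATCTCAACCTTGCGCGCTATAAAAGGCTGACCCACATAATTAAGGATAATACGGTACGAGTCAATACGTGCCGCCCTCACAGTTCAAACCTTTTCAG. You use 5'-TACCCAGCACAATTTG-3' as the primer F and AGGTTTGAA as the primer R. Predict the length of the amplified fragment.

107 bp

The forward primer matches the template at positions 23–38.
The reverse primer's reverse complement is TTCAAACCT, which matches the template at positions 121–129.
Product length = (reverse-primer end) − (forward-primer start) + 1 = 129 − 23 + 1 = 107 bp.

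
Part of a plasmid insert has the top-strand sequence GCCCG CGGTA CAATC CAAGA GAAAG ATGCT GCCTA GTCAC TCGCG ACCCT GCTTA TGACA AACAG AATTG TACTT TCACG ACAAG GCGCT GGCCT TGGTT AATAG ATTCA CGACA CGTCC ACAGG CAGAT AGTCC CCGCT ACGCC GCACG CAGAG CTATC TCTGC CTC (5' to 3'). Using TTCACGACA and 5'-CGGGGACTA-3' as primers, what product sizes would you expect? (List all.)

The forward primer TTCACGACA matches the top strand at positions 75–83, 107–115.
The reverse primer's reverse complement is TAGTCCCCG, matching at positions 130–138.
Each forward site pairs with the reverse site to give a product ending at position 138: sizes 64, 32 bp.

64 bp, 32 bp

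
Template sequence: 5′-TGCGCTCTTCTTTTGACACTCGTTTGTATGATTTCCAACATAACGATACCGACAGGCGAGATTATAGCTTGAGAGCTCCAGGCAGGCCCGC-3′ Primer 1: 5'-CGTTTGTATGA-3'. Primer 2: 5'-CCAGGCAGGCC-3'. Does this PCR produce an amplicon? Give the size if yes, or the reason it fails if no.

Primer 1 (CGTTTGTATGA) matches the top strand at positions 21–31 (3' end points downstream).
Primer 2 (CCAGGCAGGCC) also matches the top strand directly, at positions 78–88 — its reverse complement GGCCTGCCTGG is not present.
Both primers anneal to the bottom strand with 3' ends pointing the same way, so neither can prime synthesis back toward the other.

No product — both primers anneal to the same strand and extend in the same direction.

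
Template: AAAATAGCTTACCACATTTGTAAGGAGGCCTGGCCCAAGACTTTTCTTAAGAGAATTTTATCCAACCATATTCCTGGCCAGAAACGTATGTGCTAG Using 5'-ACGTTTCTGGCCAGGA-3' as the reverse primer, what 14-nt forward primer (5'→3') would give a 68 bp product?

The reverse primer's reverse complement TCCTGGCCAGAAACGT matches the template at positions 72–87, so the product ends at position 87.
A 68 bp product then starts at position 87 − 68 + 1 = 20.
The forward primer is identical to the top strand there: GTAAGGAGGCCTGG.

5'-GTAAGGAGGCCTGG-3'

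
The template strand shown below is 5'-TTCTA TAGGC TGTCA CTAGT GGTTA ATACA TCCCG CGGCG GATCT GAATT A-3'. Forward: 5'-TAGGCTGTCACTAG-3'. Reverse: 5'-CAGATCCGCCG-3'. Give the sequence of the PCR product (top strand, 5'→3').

5'-TAGGCTGTCACTAGTGGTTAATACATCCCGCGGCGGATCTG-3'

Forward primer TAGGCTGTCACTAG is found on the top strand at positions 6–19.
The reverse primer's reverse complement is CGGCGGATCTG, which matches the template at positions 36–46.
The product is the template from position 6 through 46 (41 bp).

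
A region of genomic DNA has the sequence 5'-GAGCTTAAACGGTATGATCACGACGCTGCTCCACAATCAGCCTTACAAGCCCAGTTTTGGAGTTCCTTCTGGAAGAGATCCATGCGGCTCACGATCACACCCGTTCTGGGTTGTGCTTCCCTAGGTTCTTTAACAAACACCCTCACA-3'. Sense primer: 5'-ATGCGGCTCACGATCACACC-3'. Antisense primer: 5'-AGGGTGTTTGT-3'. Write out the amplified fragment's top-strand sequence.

5'-ATGCGGCTCACGATCACACCCGTTCTGGGTTGTGCTTCCCTAGGTTCTTTAACAAACACCCT-3'

Scanning the template, ATGCGGCTCACGATCACACC occurs at positions 82–101; this primer anneals to the bottom strand there with its 3' end pointing downstream.
Taking the reverse complement of AGGGTGTTTGT gives ACAAACACCCT, found at positions 133–143 on the template; the primer anneals here to the top strand with its 3' end pointing upstream.
The product is the template from position 82 through 143 (62 bp).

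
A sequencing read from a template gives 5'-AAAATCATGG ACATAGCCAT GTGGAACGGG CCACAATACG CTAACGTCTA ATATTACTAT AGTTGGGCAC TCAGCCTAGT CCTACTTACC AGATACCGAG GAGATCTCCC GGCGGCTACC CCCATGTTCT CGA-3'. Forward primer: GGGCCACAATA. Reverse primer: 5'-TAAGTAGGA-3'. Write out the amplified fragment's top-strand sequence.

Forward primer GGGCCACAATA is found on the top strand at positions 28–38.
Taking the reverse complement of TAAGTAGGA gives TCCTACTTA, found at positions 80–88 on the template; the primer anneals here to the top strand with its 3' end pointing upstream.
The product is the template from position 28 through 88 (61 bp).

5'-GGGCCACAATACGCTAACGTCTAATATTACTATAGTTGGGCACTCAGCCTAGTCCTACTTA-3'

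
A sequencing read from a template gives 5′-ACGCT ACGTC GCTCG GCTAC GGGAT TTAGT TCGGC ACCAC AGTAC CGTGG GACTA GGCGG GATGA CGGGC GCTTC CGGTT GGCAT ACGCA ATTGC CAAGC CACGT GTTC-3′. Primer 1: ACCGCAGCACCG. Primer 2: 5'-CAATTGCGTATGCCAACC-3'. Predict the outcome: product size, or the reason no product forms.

Primer 1 (ACCGCAGCACCG) does not match the top strand, and its reverse complement CGGTGCTGCGGT does not match either.
With no annealing site for primer 1, no amplification occurs.

No product — primer 1 has no binding site in the template.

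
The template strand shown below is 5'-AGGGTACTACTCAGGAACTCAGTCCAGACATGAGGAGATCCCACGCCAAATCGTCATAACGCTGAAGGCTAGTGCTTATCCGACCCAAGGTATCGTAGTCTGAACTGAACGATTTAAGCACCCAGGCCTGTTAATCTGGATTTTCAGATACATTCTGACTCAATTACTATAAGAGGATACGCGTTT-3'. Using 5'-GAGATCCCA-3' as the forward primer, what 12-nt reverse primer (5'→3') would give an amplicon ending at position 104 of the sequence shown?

The forward primer binds at positions 35–43; the product's 3' end on the top strand is position 104.
The reverse primer anneals to the top strand over positions 93–104, i.e. to TCGTAGTCTGAA.
Its sequence written 5'→3' is the reverse complement: TTCAGACTACGA.

5'-TTCAGACTACGA-3'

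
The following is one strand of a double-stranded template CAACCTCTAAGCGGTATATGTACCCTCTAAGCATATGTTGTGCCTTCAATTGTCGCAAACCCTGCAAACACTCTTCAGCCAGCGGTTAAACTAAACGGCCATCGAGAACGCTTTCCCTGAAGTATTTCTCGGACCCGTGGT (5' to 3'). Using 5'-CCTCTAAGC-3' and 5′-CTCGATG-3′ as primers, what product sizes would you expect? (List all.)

The forward primer CCTCTAAGC matches the top strand at positions 4–12, 24–32.
The reverse primer's reverse complement is CATCGAG, matching at positions 100–106.
Each forward site pairs with the reverse site to give a product ending at position 106: sizes 103, 83 bp.

103 bp, 83 bp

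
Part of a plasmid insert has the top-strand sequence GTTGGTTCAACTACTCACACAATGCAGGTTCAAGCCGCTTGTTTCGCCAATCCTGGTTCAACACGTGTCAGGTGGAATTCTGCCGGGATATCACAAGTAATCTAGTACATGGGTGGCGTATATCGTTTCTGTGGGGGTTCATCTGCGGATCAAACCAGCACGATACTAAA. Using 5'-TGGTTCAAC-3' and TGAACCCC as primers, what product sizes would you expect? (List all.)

139 bp, 88 bp

The forward primer TGGTTCAAC matches the top strand at positions 3–11, 54–62.
The reverse primer's reverse complement is GGGGTTCA, matching at positions 134–141.
Each forward site pairs with the reverse site to give a product ending at position 141: sizes 139, 88 bp.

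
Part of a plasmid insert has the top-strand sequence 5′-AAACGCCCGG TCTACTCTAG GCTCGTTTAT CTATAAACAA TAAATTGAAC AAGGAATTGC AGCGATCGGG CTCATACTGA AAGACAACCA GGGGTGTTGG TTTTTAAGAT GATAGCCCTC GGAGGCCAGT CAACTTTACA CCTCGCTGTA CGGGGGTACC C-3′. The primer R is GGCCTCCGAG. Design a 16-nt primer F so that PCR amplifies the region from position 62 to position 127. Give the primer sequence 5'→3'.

5'-GCGATCGGGCTCATAC-3'

The reverse primer's reverse complement CTCGGAGGCC matches the template at positions 118–127; the product starts at position 62.
The forward primer is identical to the top strand over positions 62–77: GCGATCGGGCTCATAC.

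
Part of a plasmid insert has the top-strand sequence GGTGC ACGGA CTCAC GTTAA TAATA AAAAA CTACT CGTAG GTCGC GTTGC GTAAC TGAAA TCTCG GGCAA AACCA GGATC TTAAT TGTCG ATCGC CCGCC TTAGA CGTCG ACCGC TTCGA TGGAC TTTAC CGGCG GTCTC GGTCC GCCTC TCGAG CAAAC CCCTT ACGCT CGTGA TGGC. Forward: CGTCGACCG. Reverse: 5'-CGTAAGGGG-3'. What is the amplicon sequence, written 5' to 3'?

The forward primer matches the template at positions 106–114.
Reverse complement of the reverse primer: CCCCTTACG. This occurs on the top strand at positions 160–168.
The product is the template from position 106 through 168 (63 bp).

5'-CGTCGACCGCTTCGATGGACTTTACCGGCGGTCTCGGTCCGCCTCTCGAGCAAACCCCTTACG-3'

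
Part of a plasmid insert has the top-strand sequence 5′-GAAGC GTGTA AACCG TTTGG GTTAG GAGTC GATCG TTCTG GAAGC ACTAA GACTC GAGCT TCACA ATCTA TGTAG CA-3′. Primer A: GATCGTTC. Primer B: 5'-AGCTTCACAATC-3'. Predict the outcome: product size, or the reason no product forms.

No product — both primers anneal to the same strand and extend in the same direction.

Primer A (GATCGTTC) matches the top strand at positions 31–38 (3' end points downstream).
Primer B (AGCTTCACAATC) also matches the top strand directly, at positions 57–68 — its reverse complement GATTGTGAAGCT is not present.
Both primers anneal to the bottom strand with 3' ends pointing the same way, so neither can prime synthesis back toward the other.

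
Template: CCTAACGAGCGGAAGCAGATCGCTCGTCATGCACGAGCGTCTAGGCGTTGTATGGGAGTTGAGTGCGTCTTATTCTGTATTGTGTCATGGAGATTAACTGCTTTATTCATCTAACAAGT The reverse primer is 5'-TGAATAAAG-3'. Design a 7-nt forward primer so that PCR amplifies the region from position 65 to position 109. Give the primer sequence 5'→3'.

The reverse primer's reverse complement CTTTATTCA matches the template at positions 101–109; the product starts at position 65.
The forward primer is identical to the top strand over positions 65–71: GCGTCTT.

5'-GCGTCTT-3'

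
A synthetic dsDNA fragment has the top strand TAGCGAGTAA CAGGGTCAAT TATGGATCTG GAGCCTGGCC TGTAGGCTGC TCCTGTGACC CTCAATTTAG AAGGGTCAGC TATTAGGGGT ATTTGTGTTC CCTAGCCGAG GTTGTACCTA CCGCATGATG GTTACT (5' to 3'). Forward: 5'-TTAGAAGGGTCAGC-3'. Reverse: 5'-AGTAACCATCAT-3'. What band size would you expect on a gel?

70 bp

Scanning the template, TTAGAAGGGTCAGC occurs at positions 67–80; this primer anneals to the bottom strand there with its 3' end pointing downstream.
Reverse complement of the reverse primer: ATGATGGTTACT. This occurs on the top strand at positions 125–136.
Amplicon spans positions 67–136: 70 bp.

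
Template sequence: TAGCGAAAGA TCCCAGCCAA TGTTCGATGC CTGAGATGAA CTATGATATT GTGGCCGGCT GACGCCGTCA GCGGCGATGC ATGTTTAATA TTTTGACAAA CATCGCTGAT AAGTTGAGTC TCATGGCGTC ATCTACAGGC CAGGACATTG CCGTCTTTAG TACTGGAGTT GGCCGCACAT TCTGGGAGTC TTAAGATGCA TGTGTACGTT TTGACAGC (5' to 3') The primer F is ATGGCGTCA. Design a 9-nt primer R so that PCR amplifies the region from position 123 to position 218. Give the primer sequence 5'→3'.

The product's 3' end on the top strand is position 218.
The reverse primer anneals to the top strand over positions 210–218, i.e. to TTTGACAGC.
Its sequence written 5'→3' is the reverse complement: GCTGTCAAA.

5'-GCTGTCAAA-3'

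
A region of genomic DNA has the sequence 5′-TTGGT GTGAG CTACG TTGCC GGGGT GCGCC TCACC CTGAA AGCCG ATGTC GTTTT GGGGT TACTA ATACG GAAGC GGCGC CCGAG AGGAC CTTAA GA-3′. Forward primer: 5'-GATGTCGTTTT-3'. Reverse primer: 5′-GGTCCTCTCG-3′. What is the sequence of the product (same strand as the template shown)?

5'-GATGTCGTTTTGGGGTTACTAATACGGAAGCGGCGCCCGAGAGGACC-3'

Scanning the template, GATGTCGTTTT occurs at positions 45–55; this primer anneals to the bottom strand there with its 3' end pointing downstream.
The reverse primer's reverse complement is CGAGAGGACC, which matches the template at positions 82–91.
The product is the template from position 45 through 91 (47 bp).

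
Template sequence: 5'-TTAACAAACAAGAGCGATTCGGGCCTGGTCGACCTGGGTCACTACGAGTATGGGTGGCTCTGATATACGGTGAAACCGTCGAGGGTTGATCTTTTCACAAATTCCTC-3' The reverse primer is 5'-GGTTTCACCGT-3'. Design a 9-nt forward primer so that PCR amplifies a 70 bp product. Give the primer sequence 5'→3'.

5'-ACAAGAGCG-3'

The reverse primer's reverse complement ACGGTGAAACC matches the template at positions 67–77, so the product ends at position 77.
A 70 bp product then starts at position 77 − 70 + 1 = 8.
The forward primer is identical to the top strand there: ACAAGAGCG.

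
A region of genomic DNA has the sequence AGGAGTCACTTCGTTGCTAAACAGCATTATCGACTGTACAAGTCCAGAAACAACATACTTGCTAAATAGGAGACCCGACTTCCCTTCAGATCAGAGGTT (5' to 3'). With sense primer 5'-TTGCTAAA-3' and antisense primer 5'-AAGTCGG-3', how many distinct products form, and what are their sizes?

The forward primer TTGCTAAA matches the top strand at positions 14–21, 59–66.
The reverse primer's reverse complement is CCGACTT, matching at positions 75–81.
Each forward site pairs with the reverse site to give a product ending at position 81: sizes 68, 23 bp.

Two products: 68 bp, 23 bp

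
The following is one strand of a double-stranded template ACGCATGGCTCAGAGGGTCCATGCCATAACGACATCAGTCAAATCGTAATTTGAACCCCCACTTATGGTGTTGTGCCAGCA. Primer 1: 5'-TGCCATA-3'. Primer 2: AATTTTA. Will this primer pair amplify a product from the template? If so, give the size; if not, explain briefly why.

Primer 2 (AATTTTA) does not match the top strand, and its reverse complement TAAAATT does not match either.
With no annealing site for primer 2, no amplification occurs.

No product — primer 2 has no binding site in the template.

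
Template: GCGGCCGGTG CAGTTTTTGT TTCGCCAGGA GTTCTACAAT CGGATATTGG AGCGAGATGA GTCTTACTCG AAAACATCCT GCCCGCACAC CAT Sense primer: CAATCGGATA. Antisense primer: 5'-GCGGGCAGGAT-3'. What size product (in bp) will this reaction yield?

Forward primer CAATCGGATA is found on the top strand at positions 37–46.
Taking the reverse complement of GCGGGCAGGAT gives ATCCTGCCCGC, found at positions 76–86 on the template; the primer anneals here to the top strand with its 3' end pointing upstream.
The product runs from position 37 to position 86, so its length is 86 − 37 + 1 = 50 bp.

50 bp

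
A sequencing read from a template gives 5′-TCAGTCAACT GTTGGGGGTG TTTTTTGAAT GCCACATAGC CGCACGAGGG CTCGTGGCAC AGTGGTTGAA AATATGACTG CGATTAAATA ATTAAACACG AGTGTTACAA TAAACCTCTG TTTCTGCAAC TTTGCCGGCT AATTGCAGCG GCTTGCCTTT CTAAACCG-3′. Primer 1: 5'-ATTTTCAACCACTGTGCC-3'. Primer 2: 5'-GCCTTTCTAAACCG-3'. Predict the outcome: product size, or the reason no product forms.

No product — the primers' 3' ends point away from each other.

Primer 1 (ATTTTCAACCACTGTGCC) has reverse complement GGCACAGTGGTTGAAAAT, which matches the top strand at positions 56–73; primer 1 anneals to the top strand there with its 3' end pointing upstream toward position 56.
Primer 2 (GCCTTTCTAAACCG) matches the top strand directly at positions 155–168; it anneals to the bottom strand with its 3' end pointing downstream toward position 168.
The 3' ends diverge (primer 1 extends toward position 1, primer 2 toward position 168), so the primers never converge on a shared product.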